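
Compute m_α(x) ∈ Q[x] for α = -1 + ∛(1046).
m_α(x) = x^3 + 3x^2 + 3x - 1045

Set β = α + 1 = ∛(1046), so β^3 = 1046. Then (α + 1)^3 - 1046 = 0, i.e. α is a root of g(x) = (x + 1)^3 - 1046 = x^3 + 3x^2 + 3x - 1045. Since g(x) = h(x + 1) where h(x) = x^3 - 1046, and h is irreducible over Q (because 1046 is not a perfect cube, so h has no rational root, and a monic cubic with no rational root is irreducible), g is also irreducible (irreducibility is preserved under the substitution x → x + 1). Hence m_α(x) = x^3 + 3x^2 + 3x - 1045.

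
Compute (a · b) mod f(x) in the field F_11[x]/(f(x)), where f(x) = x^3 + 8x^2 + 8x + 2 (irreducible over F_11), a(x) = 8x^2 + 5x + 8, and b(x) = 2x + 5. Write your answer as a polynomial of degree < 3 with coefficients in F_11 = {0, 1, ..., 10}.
a · b ≡ 10x^2 + x + 8 (mod f(x))

Multiply in F_11[x]: a(x)·b(x) = (8x^2 + 5x + 8)·(2x + 5) = 5x^3 + 6x^2 + 8x + 7. This has degree ≥ 3, so divide by f(x) over F_11: 5x^3 + 6x^2 + 8x + 7 = (5)·(x^3 + 8x^2 + 8x + 2) + (10x^2 + x + 8). Hence a·b ≡ 10x^2 + x + 8 (mod f). (F_11[x]/(f) is a field with 11^3 = 1331 elements since f is irreducible of degree 3.)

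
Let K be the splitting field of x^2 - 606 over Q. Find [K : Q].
[K : Q] = 2

f(x) = x^2 - 606 factors as (x - √606)(x + √606). The splitting field is K = Q(√606). Since 606 is squarefree and > 1, it is not a perfect square, so x^2 - 606 is irreducible over Q and [Q(√606) : Q] = 2. Hence [K : Q] = 2.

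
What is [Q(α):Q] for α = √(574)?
[Q(α):Q] = 2

[Q(α):Q] equals the degree of the minimal polynomial of α. Here α^2 = 574 and x^2 - 574 is irreducible (d = 574 is squarefree, ≠ 1, hence not a square), so deg(m_α) = 2. Thus [Q(α):Q] = 2.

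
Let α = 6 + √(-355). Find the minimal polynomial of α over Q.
m_α(x) = x^2 - 12x + 391

From α - 6 = √(-355), squaring gives (α - 6)^2 = -355, i.e. α^2 - 12α + 36 = -355, so α^2 - 12α + 391 = 0. The discriminant of x^2 - 12x + 391 is (-12)^2 - 4·(391) = 144 - 1564 = -1420, and 4·(-355) is not a perfect square in Q since -355 is squarefree and ≠ 1. Hence x^2 - 12x + 391 is irreducible over Q and is the minimal polynomial of α.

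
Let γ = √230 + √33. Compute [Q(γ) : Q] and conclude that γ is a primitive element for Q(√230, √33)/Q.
[Q(γ) : Q] = 4 (equivalently, Q(γ) = Q(√230, √33))

Obviously Q(γ) ⊆ Q(√230, √33), and [Q(√230, √33):Q] = 4 (since 230, 33 are distinct squarefree integers > 1 with 7590 not a perfect square). To show equality we compute the minimal polynomial of γ. From γ = √230 + √33: γ^2 = 230 + 2√(7590) + 33 = 263 + 2√(7590), so γ^2 - 263 = 2√(7590); squaring, (γ^2 - 263)^2 = 4·7590, i.e. γ^4 - 526γ^2 + 69169 - 30360 = 0, i.e. γ^4 - 526γ^2 + 38809 = 0. So γ is a root of x^4 - 526x^2 + 38809. This polynomial is irreducible over Q: it has no rational root (each ±√230 ± √33 is irrational), and any factorization into two quadratics over Q would force √(7590) ∈ Q (pairing opposite roots) or √230, √33 ∈ Q (other pairings), all impossible. Hence [Q(γ):Q] = 4 = [Q(√230, √33):Q], so Q(γ) = Q(√230, √33).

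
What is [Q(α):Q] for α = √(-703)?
[Q(α):Q] = 2

[Q(α):Q] equals the degree of the minimal polynomial of α. Here α^2 = -703 and x^2 + 703 is irreducible (d = -703 is squarefree, ≠ 1, hence not a square), so deg(m_α) = 2. Thus [Q(α):Q] = 2.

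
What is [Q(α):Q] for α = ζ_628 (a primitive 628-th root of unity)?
[Q(α):Q] = 312

The minimal polynomial of ζ_628 over Q is the 628-th cyclotomic polynomial Φ_628(x), which is irreducible over Q and has degree φ(628) = 312. Hence [Q(α):Q] = φ(628) = 312.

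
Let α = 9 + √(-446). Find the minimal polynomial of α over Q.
m_α(x) = x^2 - 18x + 527

From α - 9 = √(-446), squaring gives (α - 9)^2 = -446, i.e. α^2 - 18α + 81 = -446, so α^2 - 18α + 527 = 0. The discriminant of x^2 - 18x + 527 is (-18)^2 - 4·(527) = 324 - 2108 = -1784, and 4·(-446) is not a perfect square in Q since -446 is squarefree and ≠ 1. Hence x^2 - 18x + 527 is irreducible over Q and is the minimal polynomial of α.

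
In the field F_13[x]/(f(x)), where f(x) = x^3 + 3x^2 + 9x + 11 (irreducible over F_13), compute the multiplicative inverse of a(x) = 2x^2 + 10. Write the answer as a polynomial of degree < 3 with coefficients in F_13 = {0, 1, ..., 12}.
a(x)^(-1) ≡ 3x^2 + 12x + 8 (mod f(x))

Since f is irreducible over F_13, F_13[x]/(f) is a field and a(x) ≠ 0 has an inverse. Apply the extended Euclidean algorithm to f(x) and a(x) in F_13[x]: f(x) = (7x + 8)·a(x) + (4x + 9);  a(x) = (7x + 7)·(4x + 9) + (12). The last nonzero remainder is the constant 12 = gcd(f, a) in F_13. Back-substituting through the division chain expresses 12 = s(x)·a(x) + t(x)·f(x) with s(x) ≡ 10x^2 + x + 5 (mod f), so (10x^2 + x + 5)·a(x) ≡ 12 (mod f). Multiplying by 12^(-1) ≡ 12 in F_13 gives a(x)^(-1) ≡ 12·(10x^2 + x + 5) ≡ 3x^2 + 12x + 8 (mod f). Check: (2x^2 + 10)·(3x^2 + 12x + 8) = 6x^4 + 11x^3 + 7x^2 + 3x + 2 ≡ 1 (mod x^3 + 3x^2 + 9x + 11).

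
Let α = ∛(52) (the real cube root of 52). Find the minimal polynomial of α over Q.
m_α(x) = x^3 - 52

α satisfies α^3 = 52, so x^3 - 52 annihilates α. By the rational root test, a rational root p/q (in lowest terms) of x^3 - 52 would satisfy p^3 = 52 q^3, forcing q = 1 and p^3 = 52; but 52 is not a perfect cube, contradiction. A monic cubic over Q with no rational root is irreducible (any nontrivial factorization would include a linear factor). Hence x^3 - 52 is the minimal polynomial of α, and in particular [Q(α):Q] = 3.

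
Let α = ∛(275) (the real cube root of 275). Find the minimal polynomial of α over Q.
m_α(x) = x^3 - 275

α satisfies α^3 = 275, so x^3 - 275 annihilates α. By the rational root test, a rational root p/q (in lowest terms) of x^3 - 275 would satisfy p^3 = 275 q^3, forcing q = 1 and p^3 = 275; but 275 is not a perfect cube, contradiction. A monic cubic over Q with no rational root is irreducible (any nontrivial factorization would include a linear factor). Hence x^3 - 275 is the minimal polynomial of α, and in particular [Q(α):Q] = 3.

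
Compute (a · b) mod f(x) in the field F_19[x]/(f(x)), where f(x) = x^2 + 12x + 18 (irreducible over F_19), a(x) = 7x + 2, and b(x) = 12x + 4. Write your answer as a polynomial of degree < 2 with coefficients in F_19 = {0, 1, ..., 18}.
a · b ≡ 13x + 16 (mod f(x))

Multiply in F_19[x]: a(x)·b(x) = (7x + 2)·(12x + 4) = 8x^2 + 14x + 8. This has degree ≥ 2, so divide by f(x) over F_19: 8x^2 + 14x + 8 = (8)·(x^2 + 12x + 18) + (13x + 16). Hence a·b ≡ 13x + 16 (mod f). (F_19[x]/(f) is a field with 19^2 = 361 elements since f is irreducible of degree 2.)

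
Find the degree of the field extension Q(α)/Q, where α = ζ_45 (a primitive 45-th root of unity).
[Q(α):Q] = 24

The minimal polynomial of ζ_45 over Q is the 45-th cyclotomic polynomial Φ_45(x), which is irreducible over Q and has degree φ(45) = 24. Hence [Q(α):Q] = φ(45) = 24.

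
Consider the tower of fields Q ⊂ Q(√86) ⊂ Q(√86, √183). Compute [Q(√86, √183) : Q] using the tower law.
[Q(√86, √183) : Q] = 4

[Q(√86):Q] = 2 (min poly x^2 - 86, irreducible since 86 is squarefree > 1). For the top step, suppose √183 ∈ Q(√86), say √183 = c + d√86 with c, d ∈ Q. Squaring: 183 = c^2 + 86d^2 + 2cd√86. Since √86 ∉ Q this forces 2cd = 0. If d = 0 then √183 = c ∈ Q, contradicting 183 squarefree > 1. If c = 0 then 183 = 86d^2, so 86·183 = (86d)^2 is a perfect square in Q — but 86·183 = 15738 is not a perfect square (since 86 and 183 are distinct squarefree integers). Contradiction. Hence √183 ∉ Q(√86), so x^2 - 183 stays irreducible over Q(√86) and [Q(√86, √183) : Q(√86)] = 2. By the tower law, [Q(√86, √183) : Q] = 2 · 2 = 4.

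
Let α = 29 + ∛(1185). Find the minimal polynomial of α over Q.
m_α(x) = x^3 - 87x^2 + 2523x - 25574

Set β = α - 29 = ∛(1185), so β^3 = 1185. Then (α - 29)^3 - 1185 = 0, i.e. α is a root of g(x) = (x - 29)^3 - 1185 = x^3 - 87x^2 + 2523x - 25574. Since g(x) = h(x - 29) where h(x) = x^3 - 1185, and h is irreducible over Q (because 1185 is not a perfect cube, so h has no rational root, and a monic cubic with no rational root is irreducible), g is also irreducible (irreducibility is preserved under the substitution x → x - 29). Hence m_α(x) = x^3 - 87x^2 + 2523x - 25574.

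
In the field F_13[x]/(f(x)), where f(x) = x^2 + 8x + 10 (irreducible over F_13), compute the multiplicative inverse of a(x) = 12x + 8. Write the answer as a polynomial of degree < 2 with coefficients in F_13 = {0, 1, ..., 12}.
a(x)^(-1) ≡ 5x + 2 (mod f(x))

Since f is irreducible over F_13, F_13[x]/(f) is a field and a(x) ≠ 0 has an inverse. Apply the extended Euclidean algorithm to f(x) and a(x) in F_13[x]: f(x) = (12x + 10)·a(x) + (8). The last nonzero remainder is the constant 8 = gcd(f, a) in F_13. Back-substituting through the division chain expresses 8 = s(x)·a(x) + t(x)·f(x) with s(x) ≡ x + 3 (mod f), so (x + 3)·a(x) ≡ 8 (mod f). Multiplying by 8^(-1) ≡ 5 in F_13 gives a(x)^(-1) ≡ 5·(x + 3) ≡ 5x + 2 (mod f). Check: (12x + 8)·(5x + 2) = 8x^2 + 12x + 3 ≡ 1 (mod x^2 + 8x + 10).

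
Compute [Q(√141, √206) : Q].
[Q(√141, √206) : Q] = 4

[Q(√141):Q] = 2 (min poly x^2 - 141, irreducible since 141 is squarefree > 1). For the top step, suppose √206 ∈ Q(√141), say √206 = c + d√141 with c, d ∈ Q. Squaring: 206 = c^2 + 141d^2 + 2cd√141. Since √141 ∉ Q this forces 2cd = 0. If d = 0 then √206 = c ∈ Q, contradicting 206 squarefree > 1. If c = 0 then 206 = 141d^2, so 141·206 = (141d)^2 is a perfect square in Q — but 141·206 = 29046 is not a perfect square (since 141 and 206 are distinct squarefree integers). Contradiction. Hence √206 ∉ Q(√141), so x^2 - 206 stays irreducible over Q(√141) and [Q(√141, √206) : Q(√141)] = 2. By the tower law, [Q(√141, √206) : Q] = 2 · 2 = 4.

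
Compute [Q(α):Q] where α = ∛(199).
[Q(α):Q] = 3

The minimal polynomial of α is x^3 - 199, irreducible over Q since 199 is not a perfect cube (so x^3 - 199 has no rational root). Hence [Q(α):Q] = deg(m_α) = 3.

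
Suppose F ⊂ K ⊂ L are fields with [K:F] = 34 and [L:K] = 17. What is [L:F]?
[L:F] = 578

The tower law says that for any tower of field extensions F ⊂ K ⊂ L with finite degrees, [L:F] = [L:K] · [K:F]. Here this gives [L:F] = 17 · 34 = 578.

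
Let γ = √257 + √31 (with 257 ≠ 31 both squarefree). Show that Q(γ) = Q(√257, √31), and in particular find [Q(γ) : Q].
[Q(γ) : Q] = 4 (equivalently, Q(γ) = Q(√257, √31))

Obviously Q(γ) ⊆ Q(√257, √31), and [Q(√257, √31):Q] = 4 (since 257, 31 are distinct squarefree integers > 1 with 7967 not a perfect square). To show equality we compute the minimal polynomial of γ. From γ = √257 + √31: γ^2 = 257 + 2√(7967) + 31 = 288 + 2√(7967), so γ^2 - 288 = 2√(7967); squaring, (γ^2 - 288)^2 = 4·7967, i.e. γ^4 - 576γ^2 + 82944 - 31868 = 0, i.e. γ^4 - 576γ^2 + 51076 = 0. So γ is a root of x^4 - 576x^2 + 51076. This polynomial is irreducible over Q: it has no rational root (each ±√257 ± √31 is irrational), and any factorization into two quadratics over Q would force √(7967) ∈ Q (pairing opposite roots) or √257, √31 ∈ Q (other pairings), all impossible. Hence [Q(γ):Q] = 4 = [Q(√257, √31):Q], so Q(γ) = Q(√257, √31).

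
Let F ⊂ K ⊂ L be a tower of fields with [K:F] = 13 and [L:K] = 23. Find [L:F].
[L:F] = 299

The tower law says that for any tower of field extensions F ⊂ K ⊂ L with finite degrees, [L:F] = [L:K] · [K:F]. Here this gives [L:F] = 23 · 13 = 299.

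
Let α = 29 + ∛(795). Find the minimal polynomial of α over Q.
m_α(x) = x^3 - 87x^2 + 2523x - 25184

Set β = α - 29 = ∛(795), so β^3 = 795. Then (α - 29)^3 - 795 = 0, i.e. α is a root of g(x) = (x - 29)^3 - 795 = x^3 - 87x^2 + 2523x - 25184. Since g(x) = h(x - 29) where h(x) = x^3 - 795, and h is irreducible over Q (because 795 is not a perfect cube, so h has no rational root, and a monic cubic with no rational root is irreducible), g is also irreducible (irreducibility is preserved under the substitution x → x - 29). Hence m_α(x) = x^3 - 87x^2 + 2523x - 25184.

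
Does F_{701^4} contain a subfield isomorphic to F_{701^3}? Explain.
No: F_{701^3} is not a subfield of F_{701^4}

F_{p^m} embeds in F_{p^n} iff m | n. Here 3 ∤ 4 (since 4 = 1·3 + 1 with remainder 1 ≠ 0), so F_{701^3} is not a subfield of F_{701^4}. Equivalently: if it were, the tower law would give 3 = [F_{701^3}:F_701] dividing [F_{701^4}:F_701] = 4, contradiction.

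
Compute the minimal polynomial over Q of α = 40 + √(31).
m_α(x) = x^2 - 80x + 1569

From α - 40 = √(31), squaring gives (α - 40)^2 = 31, i.e. α^2 - 80α + 1600 = 31, so α^2 - 80α + 1569 = 0. The discriminant of x^2 - 80x + 1569 is (-80)^2 - 4·(1569) = 6400 - 6276 = 124, and 4·(31) is not a perfect square in Q since 31 is squarefree and ≠ 1. Hence x^2 - 80x + 1569 is irreducible over Q and is the minimal polynomial of α.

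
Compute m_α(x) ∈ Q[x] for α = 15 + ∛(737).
m_α(x) = x^3 - 45x^2 + 675x - 4112

Set β = α - 15 = ∛(737), so β^3 = 737. Then (α - 15)^3 - 737 = 0, i.e. α is a root of g(x) = (x - 15)^3 - 737 = x^3 - 45x^2 + 675x - 4112. Since g(x) = h(x - 15) where h(x) = x^3 - 737, and h is irreducible over Q (because 737 is not a perfect cube, so h has no rational root, and a monic cubic with no rational root is irreducible), g is also irreducible (irreducibility is preserved under the substitution x → x - 15). Hence m_α(x) = x^3 - 45x^2 + 675x - 4112.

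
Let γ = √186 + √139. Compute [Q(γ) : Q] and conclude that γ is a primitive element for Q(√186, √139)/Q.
[Q(γ) : Q] = 4 (equivalently, Q(γ) = Q(√186, √139))

Obviously Q(γ) ⊆ Q(√186, √139), and [Q(√186, √139):Q] = 4 (since 186, 139 are distinct squarefree integers > 1 with 25854 not a perfect square). To show equality we compute the minimal polynomial of γ. From γ = √186 + √139: γ^2 = 186 + 2√(25854) + 139 = 325 + 2√(25854), so γ^2 - 325 = 2√(25854); squaring, (γ^2 - 325)^2 = 4·25854, i.e. γ^4 - 650γ^2 + 105625 - 103416 = 0, i.e. γ^4 - 650γ^2 + 2209 = 0. So γ is a root of x^4 - 650x^2 + 2209. This polynomial is irreducible over Q: it has no rational root (each ±√186 ± √139 is irrational), and any factorization into two quadratics over Q would force √(25854) ∈ Q (pairing opposite roots) or √186, √139 ∈ Q (other pairings), all impossible. Hence [Q(γ):Q] = 4 = [Q(√186, √139):Q], so Q(γ) = Q(√186, √139).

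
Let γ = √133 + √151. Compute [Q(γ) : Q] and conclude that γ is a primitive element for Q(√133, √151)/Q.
[Q(γ) : Q] = 4 (equivalently, Q(γ) = Q(√133, √151))

Obviously Q(γ) ⊆ Q(√133, √151), and [Q(√133, √151):Q] = 4 (since 133, 151 are distinct squarefree integers > 1 with 20083 not a perfect square). To show equality we compute the minimal polynomial of γ. From γ = √133 + √151: γ^2 = 133 + 2√(20083) + 151 = 284 + 2√(20083), so γ^2 - 284 = 2√(20083); squaring, (γ^2 - 284)^2 = 4·20083, i.e. γ^4 - 568γ^2 + 80656 - 80332 = 0, i.e. γ^4 - 568γ^2 + 324 = 0. So γ is a root of x^4 - 568x^2 + 324. This polynomial is irreducible over Q: it has no rational root (each ±√133 ± √151 is irrational), and any factorization into two quadratics over Q would force √(20083) ∈ Q (pairing opposite roots) or √133, √151 ∈ Q (other pairings), all impossible. Hence [Q(γ):Q] = 4 = [Q(√133, √151):Q], so Q(γ) = Q(√133, √151).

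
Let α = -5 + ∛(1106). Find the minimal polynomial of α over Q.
m_α(x) = x^3 + 15x^2 + 75x - 981

Set β = α + 5 = ∛(1106), so β^3 = 1106. Then (α + 5)^3 - 1106 = 0, i.e. α is a root of g(x) = (x + 5)^3 - 1106 = x^3 + 15x^2 + 75x - 981. Since g(x) = h(x + 5) where h(x) = x^3 - 1106, and h is irreducible over Q (because 1106 is not a perfect cube, so h has no rational root, and a monic cubic with no rational root is irreducible), g is also irreducible (irreducibility is preserved under the substitution x → x + 5). Hence m_α(x) = x^3 + 15x^2 + 75x - 981.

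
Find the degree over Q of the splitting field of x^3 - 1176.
[K : Q] = 6

The roots of x^3 - 1176 are ∛1176, ω∛1176, ω^2∛1176 where ω = e^(2πi/3) is a primitive cube root of unity, so K = Q(∛1176, ω). Now [Q(∛1176):Q] = 3 (since 1176 is not a perfect cube, x^3 - 1176 is irreducible) and [Q(ω):Q] = 2. Both 2 and 3 divide [K:Q], and [K:Q] ≤ 3·2 = 6, so [K:Q] = 6. (Equivalently: Q(∛1176) ⊂ R but ω ∉ R, so [K : Q(∛1176)] = 2.)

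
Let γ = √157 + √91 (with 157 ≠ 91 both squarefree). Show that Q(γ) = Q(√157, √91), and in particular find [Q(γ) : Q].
[Q(γ) : Q] = 4 (equivalently, Q(γ) = Q(√157, √91))

Obviously Q(γ) ⊆ Q(√157, √91), and [Q(√157, √91):Q] = 4 (since 157, 91 are distinct squarefree integers > 1 with 14287 not a perfect square). To show equality we compute the minimal polynomial of γ. From γ = √157 + √91: γ^2 = 157 + 2√(14287) + 91 = 248 + 2√(14287), so γ^2 - 248 = 2√(14287); squaring, (γ^2 - 248)^2 = 4·14287, i.e. γ^4 - 496γ^2 + 61504 - 57148 = 0, i.e. γ^4 - 496γ^2 + 4356 = 0. So γ is a root of x^4 - 496x^2 + 4356. This polynomial is irreducible over Q: it has no rational root (each ±√157 ± √91 is irrational), and any factorization into two quadratics over Q would force √(14287) ∈ Q (pairing opposite roots) or √157, √91 ∈ Q (other pairings), all impossible. Hence [Q(γ):Q] = 4 = [Q(√157, √91):Q], so Q(γ) = Q(√157, √91).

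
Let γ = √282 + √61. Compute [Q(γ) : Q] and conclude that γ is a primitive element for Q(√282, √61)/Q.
[Q(γ) : Q] = 4 (equivalently, Q(γ) = Q(√282, √61))

Obviously Q(γ) ⊆ Q(√282, √61), and [Q(√282, √61):Q] = 4 (since 282, 61 are distinct squarefree integers > 1 with 17202 not a perfect square). To show equality we compute the minimal polynomial of γ. From γ = √282 + √61: γ^2 = 282 + 2√(17202) + 61 = 343 + 2√(17202), so γ^2 - 343 = 2√(17202); squaring, (γ^2 - 343)^2 = 4·17202, i.e. γ^4 - 686γ^2 + 117649 - 68808 = 0, i.e. γ^4 - 686γ^2 + 48841 = 0. So γ is a root of x^4 - 686x^2 + 48841. This polynomial is irreducible over Q: it has no rational root (each ±√282 ± √61 is irrational), and any factorization into two quadratics over Q would force √(17202) ∈ Q (pairing opposite roots) or √282, √61 ∈ Q (other pairings), all impossible. Hence [Q(γ):Q] = 4 = [Q(√282, √61):Q], so Q(γ) = Q(√282, √61).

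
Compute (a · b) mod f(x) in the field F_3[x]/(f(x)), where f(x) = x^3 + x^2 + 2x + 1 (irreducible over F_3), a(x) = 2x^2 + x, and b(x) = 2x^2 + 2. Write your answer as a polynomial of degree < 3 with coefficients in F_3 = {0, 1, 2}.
a · b ≡ x^2 + 2x + 2 (mod f(x))

Multiply in F_3[x]: a(x)·b(x) = (2x^2 + x)·(2x^2 + 2) = x^4 + 2x^3 + x^2 + 2x. This has degree ≥ 3, so divide by f(x) over F_3: x^4 + 2x^3 + x^2 + 2x = (x + 1)·(x^3 + x^2 + 2x + 1) + (x^2 + 2x + 2). Hence a·b ≡ x^2 + 2x + 2 (mod f). (F_3[x]/(f) is a field with 3^3 = 27 elements since f is irreducible of degree 3.)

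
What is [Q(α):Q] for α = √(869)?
[Q(α):Q] = 2

[Q(α):Q] equals the degree of the minimal polynomial of α. Here α^2 = 869 and x^2 - 869 is irreducible (d = 869 is squarefree, ≠ 1, hence not a square), so deg(m_α) = 2. Thus [Q(α):Q] = 2.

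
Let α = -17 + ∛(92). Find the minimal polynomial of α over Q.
m_α(x) = x^3 + 51x^2 + 867x + 4821

Set β = α + 17 = ∛(92), so β^3 = 92. Then (α + 17)^3 - 92 = 0, i.e. α is a root of g(x) = (x + 17)^3 - 92 = x^3 + 51x^2 + 867x + 4821. Since g(x) = h(x + 17) where h(x) = x^3 - 92, and h is irreducible over Q (because 92 is not a perfect cube, so h has no rational root, and a monic cubic with no rational root is irreducible), g is also irreducible (irreducibility is preserved under the substitution x → x + 17). Hence m_α(x) = x^3 + 51x^2 + 867x + 4821.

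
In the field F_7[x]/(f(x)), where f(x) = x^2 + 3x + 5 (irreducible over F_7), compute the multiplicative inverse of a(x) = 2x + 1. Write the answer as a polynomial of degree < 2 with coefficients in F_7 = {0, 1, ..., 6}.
a(x)^(-1) ≡ 5x + 2 (mod f(x))

Since f is irreducible over F_7, F_7[x]/(f) is a field and a(x) ≠ 0 has an inverse. Apply the extended Euclidean algorithm to f(x) and a(x) in F_7[x]: f(x) = (4x + 3)·a(x) + (2). The last nonzero remainder is the constant 2 = gcd(f, a) in F_7. Back-substituting through the division chain expresses 2 = s(x)·a(x) + t(x)·f(x) with s(x) ≡ 3x + 4 (mod f), so (3x + 4)·a(x) ≡ 2 (mod f). Multiplying by 2^(-1) ≡ 4 in F_7 gives a(x)^(-1) ≡ 4·(3x + 4) ≡ 5x + 2 (mod f). Check: (2x + 1)·(5x + 2) = 3x^2 + 2x + 2 ≡ 1 (mod x^2 + 3x + 5).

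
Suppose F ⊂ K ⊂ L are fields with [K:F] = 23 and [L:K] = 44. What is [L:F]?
[L:F] = 1012

The tower law says that for any tower of field extensions F ⊂ K ⊂ L with finite degrees, [L:F] = [L:K] · [K:F]. Here this gives [L:F] = 44 · 23 = 1012.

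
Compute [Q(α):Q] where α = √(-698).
[Q(α):Q] = 2

[Q(α):Q] equals the degree of the minimal polynomial of α. Here α^2 = -698 and x^2 + 698 is irreducible (d = -698 is squarefree, ≠ 1, hence not a square), so deg(m_α) = 2. Thus [Q(α):Q] = 2.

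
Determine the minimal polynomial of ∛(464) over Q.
m_α(x) = x^3 - 464

α satisfies α^3 = 464, so x^3 - 464 annihilates α. By the rational root test, a rational root p/q (in lowest terms) of x^3 - 464 would satisfy p^3 = 464 q^3, forcing q = 1 and p^3 = 464; but 464 is not a perfect cube, contradiction. A monic cubic over Q with no rational root is irreducible (any nontrivial factorization would include a linear factor). Hence x^3 - 464 is the minimal polynomial of α, and in particular [Q(α):Q] = 3.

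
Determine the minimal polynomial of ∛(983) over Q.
m_α(x) = x^3 - 983

α satisfies α^3 = 983, so x^3 - 983 annihilates α. By the rational root test, a rational root p/q (in lowest terms) of x^3 - 983 would satisfy p^3 = 983 q^3, forcing q = 1 and p^3 = 983; but 983 is not a perfect cube, contradiction. A monic cubic over Q with no rational root is irreducible (any nontrivial factorization would include a linear factor). Hence x^3 - 983 is the minimal polynomial of α, and in particular [Q(α):Q] = 3.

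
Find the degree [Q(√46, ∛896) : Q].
[Q(√46, ∛896) : Q] = 6

Let L = Q(√46, ∛896). Since Q(√46) ⊂ L and [Q(√46):Q] = 2, the tower law gives 2 | [L:Q]. Likewise Q(∛896) ⊂ L with [Q(∛896):Q] = 3 (because 896 is not a perfect cube), so 3 | [L:Q]. As gcd(2,3) = 1, [L:Q] is divisible by 6. Conversely L is generated over Q by √46 and ∛896, so [L:Q] ≤ 2·3 = 6. Therefore [Q(√46, ∛896) : Q] = 6.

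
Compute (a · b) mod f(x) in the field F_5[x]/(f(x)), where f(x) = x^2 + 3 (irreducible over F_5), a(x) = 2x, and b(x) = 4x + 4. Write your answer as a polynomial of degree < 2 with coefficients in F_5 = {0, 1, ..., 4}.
a · b ≡ 3x + 1 (mod f(x))

Multiply in F_5[x]: a(x)·b(x) = (2x)·(4x + 4) = 3x^2 + 3x. This has degree ≥ 2, so divide by f(x) over F_5: 3x^2 + 3x = (3)·(x^2 + 3) + (3x + 1). Hence a·b ≡ 3x + 1 (mod f). (F_5[x]/(f) is a field with 5^2 = 25 elements since f is irreducible of degree 2.)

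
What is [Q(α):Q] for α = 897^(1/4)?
[Q(α):Q] = 4

α is a root of x^4 - 897. By Eisenstein's criterion at the prime p = 3 (which divides the constant term 897 but p^2 = 9 does not, since 897 is squarefree), x^4 - 897 is irreducible over Q. Hence [Q(α):Q] = 4.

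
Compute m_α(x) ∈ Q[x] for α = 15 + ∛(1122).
m_α(x) = x^3 - 45x^2 + 675x - 4497

Set β = α - 15 = ∛(1122), so β^3 = 1122. Then (α - 15)^3 - 1122 = 0, i.e. α is a root of g(x) = (x - 15)^3 - 1122 = x^3 - 45x^2 + 675x - 4497. Since g(x) = h(x - 15) where h(x) = x^3 - 1122, and h is irreducible over Q (because 1122 is not a perfect cube, so h has no rational root, and a monic cubic with no rational root is irreducible), g is also irreducible (irreducibility is preserved under the substitution x → x - 15). Hence m_α(x) = x^3 - 45x^2 + 675x - 4497.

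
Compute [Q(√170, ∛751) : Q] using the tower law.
[Q(√170, ∛751) : Q] = 6

Let L = Q(√170, ∛751). Since Q(√170) ⊂ L and [Q(√170):Q] = 2, the tower law gives 2 | [L:Q]. Likewise Q(∛751) ⊂ L with [Q(∛751):Q] = 3 (because 751 is not a perfect cube), so 3 | [L:Q]. As gcd(2,3) = 1, [L:Q] is divisible by 6. Conversely L is generated over Q by √170 and ∛751, so [L:Q] ≤ 2·3 = 6. Therefore [Q(√170, ∛751) : Q] = 6.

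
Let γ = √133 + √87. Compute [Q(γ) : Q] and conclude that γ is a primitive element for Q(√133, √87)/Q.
[Q(γ) : Q] = 4 (equivalently, Q(γ) = Q(√133, √87))

Obviously Q(γ) ⊆ Q(√133, √87), and [Q(√133, √87):Q] = 4 (since 133, 87 are distinct squarefree integers > 1 with 11571 not a perfect square). To show equality we compute the minimal polynomial of γ. From γ = √133 + √87: γ^2 = 133 + 2√(11571) + 87 = 220 + 2√(11571), so γ^2 - 220 = 2√(11571); squaring, (γ^2 - 220)^2 = 4·11571, i.e. γ^4 - 440γ^2 + 48400 - 46284 = 0, i.e. γ^4 - 440γ^2 + 2116 = 0. So γ is a root of x^4 - 440x^2 + 2116. This polynomial is irreducible over Q: it has no rational root (each ±√133 ± √87 is irrational), and any factorization into two quadratics over Q would force √(11571) ∈ Q (pairing opposite roots) or √133, √87 ∈ Q (other pairings), all impossible. Hence [Q(γ):Q] = 4 = [Q(√133, √87):Q], so Q(γ) = Q(√133, √87).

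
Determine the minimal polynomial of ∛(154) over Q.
m_α(x) = x^3 - 154

α satisfies α^3 = 154, so x^3 - 154 annihilates α. By the rational root test, a rational root p/q (in lowest terms) of x^3 - 154 would satisfy p^3 = 154 q^3, forcing q = 1 and p^3 = 154; but 154 is not a perfect cube, contradiction. A monic cubic over Q with no rational root is irreducible (any nontrivial factorization would include a linear factor). Hence x^3 - 154 is the minimal polynomial of α, and in particular [Q(α):Q] = 3.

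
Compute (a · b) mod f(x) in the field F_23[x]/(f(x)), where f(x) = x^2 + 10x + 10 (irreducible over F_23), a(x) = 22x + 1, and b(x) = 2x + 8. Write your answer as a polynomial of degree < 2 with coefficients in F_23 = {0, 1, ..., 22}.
a · b ≡ 14x + 5 (mod f(x))

Multiply in F_23[x]: a(x)·b(x) = (22x + 1)·(2x + 8) = 21x^2 + 17x + 8. This has degree ≥ 2, so divide by f(x) over F_23: 21x^2 + 17x + 8 = (21)·(x^2 + 10x + 10) + (14x + 5). Hence a·b ≡ 14x + 5 (mod f). (F_23[x]/(f) is a field with 23^2 = 529 elements since f is irreducible of degree 2.)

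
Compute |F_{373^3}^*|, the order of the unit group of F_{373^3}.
|F_{373^3}^*| = 51895116

F_{373^3} has 373^3 = 51895117 elements; its multiplicative group consists of all nonzero elements, so |F_{373^3}^*| = 51895117 - 1 = 51895116. (It is cyclic since any finite subgroup of the multiplicative group of a field is cyclic.)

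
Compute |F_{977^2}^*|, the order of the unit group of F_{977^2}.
|F_{977^2}^*| = 954528

F_{977^2} has 977^2 = 954529 elements; its multiplicative group consists of all nonzero elements, so |F_{977^2}^*| = 954529 - 1 = 954528. (It is cyclic since any finite subgroup of the multiplicative group of a field is cyclic.)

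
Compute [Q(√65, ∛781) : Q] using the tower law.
[Q(√65, ∛781) : Q] = 6

Let L = Q(√65, ∛781). Since Q(√65) ⊂ L and [Q(√65):Q] = 2, the tower law gives 2 | [L:Q]. Likewise Q(∛781) ⊂ L with [Q(∛781):Q] = 3 (because 781 is not a perfect cube), so 3 | [L:Q]. As gcd(2,3) = 1, [L:Q] is divisible by 6. Conversely L is generated over Q by √65 and ∛781, so [L:Q] ≤ 2·3 = 6. Therefore [Q(√65, ∛781) : Q] = 6.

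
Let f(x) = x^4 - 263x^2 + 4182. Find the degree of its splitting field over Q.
[K : Q] = 4

Solving the quadratic in x^2: x^2 = (263 ± √(263^2 - 4·4182))/2 = (263 ± √52441)/2 = (263 ± 229)/2, giving x^2 = 17 or x^2 = 246. So f(x) = (x^2 - 17)(x^2 - 246) and the roots of f are ±√17, ±√246. Hence the splitting field is K = Q(√17, √246). Since 17 and 246 are distinct squarefree integers > 1, their product 4182 is not a perfect square, so √246 ∉ Q(√17). By the tower law [K:Q] = [Q(√17,√246):Q(√17)] · [Q(√17):Q] = 2 · 2 = 4.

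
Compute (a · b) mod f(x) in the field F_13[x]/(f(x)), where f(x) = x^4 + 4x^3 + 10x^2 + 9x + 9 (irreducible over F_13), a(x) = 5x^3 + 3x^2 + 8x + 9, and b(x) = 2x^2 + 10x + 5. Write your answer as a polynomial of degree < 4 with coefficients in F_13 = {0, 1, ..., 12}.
a · b ≡ 11x^3 + 6x^2 + 5 (mod f(x))

Multiply in F_13[x]: a(x)·b(x) = (5x^3 + 3x^2 + 8x + 9)·(2x^2 + 10x + 5) = 10x^5 + 4x^4 + 6x^3 + 9x^2 + 6. This has degree ≥ 4, so divide by f(x) over F_13: 10x^5 + 4x^4 + 6x^3 + 9x^2 + 6 = (10x + 3)·(x^4 + 4x^3 + 10x^2 + 9x + 9) + (11x^3 + 6x^2 + 5). Hence a·b ≡ 11x^3 + 6x^2 + 5 (mod f). (F_13[x]/(f) is a field with 13^4 = 28561 elements since f is irreducible of degree 4.)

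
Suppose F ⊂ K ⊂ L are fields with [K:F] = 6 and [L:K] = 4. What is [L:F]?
[L:F] = 24

The tower law says that for any tower of field extensions F ⊂ K ⊂ L with finite degrees, [L:F] = [L:K] · [K:F]. Here this gives [L:F] = 4 · 6 = 24.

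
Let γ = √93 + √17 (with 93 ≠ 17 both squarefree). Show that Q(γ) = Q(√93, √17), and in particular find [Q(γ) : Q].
[Q(γ) : Q] = 4 (equivalently, Q(γ) = Q(√93, √17))

Obviously Q(γ) ⊆ Q(√93, √17), and [Q(√93, √17):Q] = 4 (since 93, 17 are distinct squarefree integers > 1 with 1581 not a perfect square). To show equality we compute the minimal polynomial of γ. From γ = √93 + √17: γ^2 = 93 + 2√(1581) + 17 = 110 + 2√(1581), so γ^2 - 110 = 2√(1581); squaring, (γ^2 - 110)^2 = 4·1581, i.e. γ^4 - 220γ^2 + 12100 - 6324 = 0, i.e. γ^4 - 220γ^2 + 5776 = 0. So γ is a root of x^4 - 220x^2 + 5776. This polynomial is irreducible over Q: it has no rational root (each ±√93 ± √17 is irrational), and any factorization into two quadratics over Q would force √(1581) ∈ Q (pairing opposite roots) or √93, √17 ∈ Q (other pairings), all impossible. Hence [Q(γ):Q] = 4 = [Q(√93, √17):Q], so Q(γ) = Q(√93, √17).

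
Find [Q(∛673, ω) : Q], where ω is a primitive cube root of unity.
[Q(∛673, ω) : Q] = 6

[Q(∛673):Q] = 3 (min poly x^3 - 673, irreducible since 673 is not a perfect cube). [Q(ω):Q] = 2 (min poly x^2 + x + 1). Since Q(∛673) ⊂ R and ω ∉ R, we have ω ∉ Q(∛673), so x^2 + x + 1 remains irreducible over Q(∛673) and [Q(∛673, ω) : Q(∛673)] = 2. By the tower law, [Q(∛673, ω) : Q] = 3 · 2 = 6. (In fact Q(∛673, ω) is the splitting field of x^3 - 673 over Q.)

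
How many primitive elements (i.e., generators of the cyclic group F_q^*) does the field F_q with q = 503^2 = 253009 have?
There are φ(253008) = 72000 primitive elements

F_q^* is cyclic of order q - 1 = 253008. A cyclic group of order m has exactly φ(m) generators. Here m = 253008 = 2^4 · 3^2 · 7 · 251, so the number of primitive elements is φ(253008) = 72000.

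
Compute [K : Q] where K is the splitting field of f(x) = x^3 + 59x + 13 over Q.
[K : Q] = 6

By the rational root test, any rational root of the monic integer polynomial f(x) = x^3 + 59x + 13 must be an integer dividing the constant term 13, i.e. one of ±{1, 13}. Evaluating: f(1) = 73, f(-1) = -47, f(13) = 2977, f(-13) = -2951; none is 0, so f has no rational root and is therefore irreducible over Q (a cubic with no linear factor over a field is irreducible). For an irreducible cubic, the Galois group is A_3 or S_3 according as the discriminant disc(f) = -4a^3 - 27b^2 = -4·(59)^3 - 27·(13)^2 = -826079 is or is not a square in Q. Here disc(f) = -826079 is not a perfect square in Q, so the Galois group of f over Q is not contained in A_3 and must be all of S_3. The splitting field has degree |S_3| = 6 over Q, so [K : Q] = 6.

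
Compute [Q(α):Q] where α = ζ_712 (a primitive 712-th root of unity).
[Q(α):Q] = 352

The minimal polynomial of ζ_712 over Q is the 712-th cyclotomic polynomial Φ_712(x), which is irreducible over Q and has degree φ(712) = 352. Hence [Q(α):Q] = φ(712) = 352.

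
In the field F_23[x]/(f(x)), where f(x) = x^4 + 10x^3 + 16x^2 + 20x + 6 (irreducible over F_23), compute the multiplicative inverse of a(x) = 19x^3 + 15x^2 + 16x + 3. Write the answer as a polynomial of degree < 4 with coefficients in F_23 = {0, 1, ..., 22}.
a(x)^(-1) ≡ 3x^3 + 4x^2 + 4x + 11 (mod f(x))

Since f is irreducible over F_23, F_23[x]/(f) is a field and a(x) ≠ 0 has an inverse. Apply the extended Euclidean algorithm to f(x) and a(x) in F_23[x]: f(x) = (17x + 21)·a(x) + (4x^2 + x + 12);  a(x) = (22x + 4)·(4x^2 + x + 12) + (x + 1);  (4x^2 + x + 12) = (4x + 20)·(x + 1) + (15). The last nonzero remainder is the constant 15 = gcd(f, a) in F_23. Back-substituting through the division chain expresses 15 = s(x)·a(x) + t(x)·f(x) with s(x) ≡ 22x^3 + 14x^2 + 14x + 4 (mod f), so (22x^3 + 14x^2 + 14x + 4)·a(x) ≡ 15 (mod f). Multiplying by 15^(-1) ≡ 20 in F_23 gives a(x)^(-1) ≡ 20·(22x^3 + 14x^2 + 14x + 4) ≡ 3x^3 + 4x^2 + 4x + 11 (mod f). Check: (19x^3 + 15x^2 + 16x + 3)·(3x^3 + 4x^2 + 4x + 11) = 11x^6 + 6x^5 + 20x^3 + 11x^2 + 4x + 10 ≡ 1 (mod x^4 + 10x^3 + 16x^2 + 20x + 6).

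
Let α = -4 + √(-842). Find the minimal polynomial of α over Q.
m_α(x) = x^2 + 8x + 858

From α + 4 = √(-842), squaring gives (α + 4)^2 = -842, i.e. α^2 + 8α + 16 = -842, so α^2 + 8α + 858 = 0. The discriminant of x^2 + 8x + 858 is (8)^2 - 4·(858) = 64 - 3432 = -3368, and 4·(-842) is not a perfect square in Q since -842 is squarefree and ≠ 1. Hence x^2 + 8x + 858 is irreducible over Q and is the minimal polynomial of α.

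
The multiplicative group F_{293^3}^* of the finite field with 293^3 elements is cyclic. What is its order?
|F_{293^3}^*| = 25153756

F_{293^3} has 293^3 = 25153757 elements; its multiplicative group consists of all nonzero elements, so |F_{293^3}^*| = 25153757 - 1 = 25153756. (It is cyclic since any finite subgroup of the multiplicative group of a field is cyclic.)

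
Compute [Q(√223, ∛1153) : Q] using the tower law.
[Q(√223, ∛1153) : Q] = 6

Let L = Q(√223, ∛1153). Since Q(√223) ⊂ L and [Q(√223):Q] = 2, the tower law gives 2 | [L:Q]. Likewise Q(∛1153) ⊂ L with [Q(∛1153):Q] = 3 (because 1153 is not a perfect cube), so 3 | [L:Q]. As gcd(2,3) = 1, [L:Q] is divisible by 6. Conversely L is generated over Q by √223 and ∛1153, so [L:Q] ≤ 2·3 = 6. Therefore [Q(√223, ∛1153) : Q] = 6.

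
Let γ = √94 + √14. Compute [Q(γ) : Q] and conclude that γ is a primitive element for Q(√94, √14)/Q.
[Q(γ) : Q] = 4 (equivalently, Q(γ) = Q(√94, √14))

Obviously Q(γ) ⊆ Q(√94, √14), and [Q(√94, √14):Q] = 4 (since 94, 14 are distinct squarefree integers > 1 with 1316 not a perfect square). To show equality we compute the minimal polynomial of γ. From γ = √94 + √14: γ^2 = 94 + 2√(1316) + 14 = 108 + 2√(1316), so γ^2 - 108 = 2√(1316); squaring, (γ^2 - 108)^2 = 4·1316, i.e. γ^4 - 216γ^2 + 11664 - 5264 = 0, i.e. γ^4 - 216γ^2 + 6400 = 0. So γ is a root of x^4 - 216x^2 + 6400. This polynomial is irreducible over Q: it has no rational root (each ±√94 ± √14 is irrational), and any factorization into two quadratics over Q would force √(1316) ∈ Q (pairing opposite roots) or √94, √14 ∈ Q (other pairings), all impossible. Hence [Q(γ):Q] = 4 = [Q(√94, √14):Q], so Q(γ) = Q(√94, √14).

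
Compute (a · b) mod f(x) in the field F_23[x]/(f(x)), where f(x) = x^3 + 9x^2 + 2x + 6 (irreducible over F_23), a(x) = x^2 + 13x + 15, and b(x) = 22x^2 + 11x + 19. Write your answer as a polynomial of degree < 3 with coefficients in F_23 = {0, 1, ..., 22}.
a · b ≡ 17x^2 + 13x + 13 (mod f(x))

Multiply in F_23[x]: a(x)·b(x) = (x^2 + 13x + 15)·(22x^2 + 11x + 19) = 22x^4 + 21x^3 + 9x^2 + 21x + 9. This has degree ≥ 3, so divide by f(x) over F_23: 22x^4 + 21x^3 + 9x^2 + 21x + 9 = (22x + 7)·(x^3 + 9x^2 + 2x + 6) + (17x^2 + 13x + 13). Hence a·b ≡ 17x^2 + 13x + 13 (mod f). (F_23[x]/(f) is a field with 23^3 = 12167 elements since f is irreducible of degree 3.)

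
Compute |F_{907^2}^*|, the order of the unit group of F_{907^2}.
|F_{907^2}^*| = 822648

F_{907^2} has 907^2 = 822649 elements; its multiplicative group consists of all nonzero elements, so |F_{907^2}^*| = 822649 - 1 = 822648. (It is cyclic since any finite subgroup of the multiplicative group of a field is cyclic.)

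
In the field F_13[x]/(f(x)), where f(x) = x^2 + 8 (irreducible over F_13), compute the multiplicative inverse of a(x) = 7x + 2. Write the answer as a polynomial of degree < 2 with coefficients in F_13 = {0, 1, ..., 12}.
a(x)^(-1) ≡ x + 9 (mod f(x))

Since f is irreducible over F_13, F_13[x]/(f) is a field and a(x) ≠ 0 has an inverse. Apply the extended Euclidean algorithm to f(x) and a(x) in F_13[x]: f(x) = (2x + 5)·a(x) + (11). The last nonzero remainder is the constant 11 = gcd(f, a) in F_13. Back-substituting through the division chain expresses 11 = s(x)·a(x) + t(x)·f(x) with s(x) ≡ 11x + 8 (mod f), so (11x + 8)·a(x) ≡ 11 (mod f). Multiplying by 11^(-1) ≡ 6 in F_13 gives a(x)^(-1) ≡ 6·(11x + 8) ≡ x + 9 (mod f). Check: (7x + 2)·(x + 9) = 7x^2 + 5 ≡ 1 (mod x^2 + 8).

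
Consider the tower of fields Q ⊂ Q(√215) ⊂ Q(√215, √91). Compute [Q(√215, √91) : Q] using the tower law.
[Q(√215, √91) : Q] = 4

[Q(√215):Q] = 2 (min poly x^2 - 215, irreducible since 215 is squarefree > 1). For the top step, suppose √91 ∈ Q(√215), say √91 = c + d√215 with c, d ∈ Q. Squaring: 91 = c^2 + 215d^2 + 2cd√215. Since √215 ∉ Q this forces 2cd = 0. If d = 0 then √91 = c ∈ Q, contradicting 91 squarefree > 1. If c = 0 then 91 = 215d^2, so 215·91 = (215d)^2 is a perfect square in Q — but 215·91 = 19565 is not a perfect square (since 215 and 91 are distinct squarefree integers). Contradiction. Hence √91 ∉ Q(√215), so x^2 - 91 stays irreducible over Q(√215) and [Q(√215, √91) : Q(√215)] = 2. By the tower law, [Q(√215, √91) : Q] = 2 · 2 = 4.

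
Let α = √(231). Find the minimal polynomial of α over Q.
m_α(x) = x^2 - 231

α satisfies α^2 - 231 = 0, so x^2 - 231 annihilates α. Since d = 231 is squarefree and ≠ 1, it is not a perfect square in Q, so x^2 - 231 has no rational root and is therefore irreducible over Q (a degree-2 polynomial over a field is irreducible iff it has no root). Hence m_α(x) = x^2 - 231.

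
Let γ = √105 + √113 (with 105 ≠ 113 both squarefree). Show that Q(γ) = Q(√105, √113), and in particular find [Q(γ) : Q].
[Q(γ) : Q] = 4 (equivalently, Q(γ) = Q(√105, √113))

Obviously Q(γ) ⊆ Q(√105, √113), and [Q(√105, √113):Q] = 4 (since 105, 113 are distinct squarefree integers > 1 with 11865 not a perfect square). To show equality we compute the minimal polynomial of γ. From γ = √105 + √113: γ^2 = 105 + 2√(11865) + 113 = 218 + 2√(11865), so γ^2 - 218 = 2√(11865); squaring, (γ^2 - 218)^2 = 4·11865, i.e. γ^4 - 436γ^2 + 47524 - 47460 = 0, i.e. γ^4 - 436γ^2 + 64 = 0. So γ is a root of x^4 - 436x^2 + 64. This polynomial is irreducible over Q: it has no rational root (each ±√105 ± √113 is irrational), and any factorization into two quadratics over Q would force √(11865) ∈ Q (pairing opposite roots) or √105, √113 ∈ Q (other pairings), all impossible. Hence [Q(γ):Q] = 4 = [Q(√105, √113):Q], so Q(γ) = Q(√105, √113).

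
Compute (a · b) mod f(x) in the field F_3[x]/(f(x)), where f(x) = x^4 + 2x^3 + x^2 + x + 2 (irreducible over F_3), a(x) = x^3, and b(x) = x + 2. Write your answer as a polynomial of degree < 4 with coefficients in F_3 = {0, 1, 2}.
a · b ≡ 2x^2 + 2x + 1 (mod f(x))

Multiply in F_3[x]: a(x)·b(x) = (x^3)·(x + 2) = x^4 + 2x^3. This has degree ≥ 4, so divide by f(x) over F_3: x^4 + 2x^3 = (1)·(x^4 + 2x^3 + x^2 + x + 2) + (2x^2 + 2x + 1). Hence a·b ≡ 2x^2 + 2x + 1 (mod f). (F_3[x]/(f) is a field with 3^4 = 81 elements since f is irreducible of degree 4.)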